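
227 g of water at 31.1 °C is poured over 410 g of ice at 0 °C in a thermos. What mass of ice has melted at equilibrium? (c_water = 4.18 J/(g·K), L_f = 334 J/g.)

m_melted ≈ 88.4 g

Cooling the water to 0 °C releases 227×4.18×31.1 = 29510 J.
Fully melting the ice requires m_ice L_f = 410×334 = 136940 J.
That's not enough to melt it all — equilibrium is at 0 °C with ice remaining.
Mass melted = 29510/334 ≈ 88.35 g.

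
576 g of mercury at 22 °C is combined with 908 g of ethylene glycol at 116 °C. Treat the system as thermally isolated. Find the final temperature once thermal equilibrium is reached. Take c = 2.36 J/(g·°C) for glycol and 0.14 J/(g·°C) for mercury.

T_f is the heat-capacity-weighted average of the initial temperatures:
T_f = (2142.9*116 + 80.64*22) / (2142.9 + 80.64)
    = 250348 / 2223.5 ≈ 112.59 °C

T_f ≈ 112.6 °C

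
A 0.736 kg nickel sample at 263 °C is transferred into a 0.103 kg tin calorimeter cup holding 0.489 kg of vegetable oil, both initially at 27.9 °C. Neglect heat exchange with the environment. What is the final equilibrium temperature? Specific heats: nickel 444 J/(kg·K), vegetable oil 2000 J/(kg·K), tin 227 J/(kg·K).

Net heat exchanged in the isolated system is zero:
0.736*444*(T − 263) + 0.489*2000*(T − 27.9) + 0.103*227*(T − 27.9) = 0
326.78(T − 263) + 978(T − 27.9) + 23.38(T − 27.9) = 0
1328.2 T = 113883
T = 113883 / 1328.2 = 85.7 °C

T_f ≈ 85.7 °C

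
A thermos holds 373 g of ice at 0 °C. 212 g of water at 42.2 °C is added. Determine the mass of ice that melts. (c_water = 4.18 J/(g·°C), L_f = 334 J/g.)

Cooling the water to 0 °C releases 212·4.18·42.2 = 37396 J.
To melt every bit of ice: 373·334 = 124582 J.
37396 J < 124582 J, so only part of the ice melts and the system sits at 0 °C.
m_melted·334 = 37396  ⇒  m_melted ≈ 112 g.

m_melted ≈ 112 g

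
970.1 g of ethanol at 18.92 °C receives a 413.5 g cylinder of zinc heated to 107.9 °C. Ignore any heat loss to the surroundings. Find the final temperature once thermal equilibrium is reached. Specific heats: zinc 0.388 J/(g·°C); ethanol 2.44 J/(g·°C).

T_f ≈ 24.6 °C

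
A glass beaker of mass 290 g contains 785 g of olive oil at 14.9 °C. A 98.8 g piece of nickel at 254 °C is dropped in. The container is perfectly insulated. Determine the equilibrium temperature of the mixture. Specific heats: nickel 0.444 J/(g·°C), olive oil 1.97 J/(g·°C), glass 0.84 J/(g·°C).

T_f ≈ 20.6 °C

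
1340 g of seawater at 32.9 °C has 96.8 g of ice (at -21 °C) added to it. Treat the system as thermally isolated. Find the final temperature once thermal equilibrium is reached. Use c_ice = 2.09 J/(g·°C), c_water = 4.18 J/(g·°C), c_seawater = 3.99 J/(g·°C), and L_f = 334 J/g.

T_f ≈ 24.2 °C

Let T be the final temperature. ΣQ_i = 0:
ice -21→0 °C: 96.8×2.09×21 = 4248.6; melt ice: 96.8×334 = 32331; meltwater 0→T: 96.8×4.18×T = 404.62 T; seawater: 5346.6(T − 32.9)
5751.2 T = 175903 − 36580 = 139323
T ≈ 24.22 °C. Since T > 0 °C, the all-ice-melts assumption holds.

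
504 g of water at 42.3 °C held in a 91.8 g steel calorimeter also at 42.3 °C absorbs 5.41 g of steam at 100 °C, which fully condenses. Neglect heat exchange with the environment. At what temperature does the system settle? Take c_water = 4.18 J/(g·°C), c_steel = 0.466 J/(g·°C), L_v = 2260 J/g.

Heat gained plus heat lost sum to zero:
steam→water at 100 °C releases m L_v = 5.41·2260 = 12227; condensate cools 100→T: 5.41·4.18·(T − 100) = 22.61(T − 100); original water: 2106.7(T − 42.3); steel cup: 91.8·0.466·(T − 42.3) = 42.78(T − 42.3)
2172.1 T = 12227 + 2261.4 + 90924 = 105412
T ≈ 48.53 °C (< 100 °C, so full condensation is consistent).

T_f ≈ 48.5 °C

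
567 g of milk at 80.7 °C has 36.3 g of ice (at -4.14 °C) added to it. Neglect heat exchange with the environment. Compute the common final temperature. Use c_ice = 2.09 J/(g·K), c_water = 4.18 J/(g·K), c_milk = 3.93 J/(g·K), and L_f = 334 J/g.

T_f ≈ 70.3 °C

Conservation of energy gives ΣQ = 0:
ice -4.14→0 °C: 36.3·2.09·4.14 = 314.09; fusion: m_ice L_f = 36.3·334 = 12124; meltwater 0→T: 36.3·4.18·T = 151.73 T; milk cools: 567·3.93·(T − 80.7) = 2228.3(T − 80.7)
2380 T = 179825 − 12438 = 167386
T ≈ 70.33 °C — above 0 °C, consistent with complete melting.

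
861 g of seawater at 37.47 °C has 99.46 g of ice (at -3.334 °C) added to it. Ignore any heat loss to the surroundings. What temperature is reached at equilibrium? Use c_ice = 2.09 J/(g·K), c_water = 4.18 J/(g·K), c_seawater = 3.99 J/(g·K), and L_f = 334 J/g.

T_f ≈ 24.6 °C

Energy balance with sensible and latent terms:
ice -3.334→0 °C: 99.46×2.09×3.334 = 693.04; melt ice: 99.46×334 = 33220; meltwater 0→T: 99.46×4.18×T = 415.74 T; seawater cools: 861×3.99×(T − 37.47) = 3435.4(T − 37.47)
3851.1 T = 128724 − 33913 = 94811
T ≈ 24.62 °C (positive, so assuming full melt was valid).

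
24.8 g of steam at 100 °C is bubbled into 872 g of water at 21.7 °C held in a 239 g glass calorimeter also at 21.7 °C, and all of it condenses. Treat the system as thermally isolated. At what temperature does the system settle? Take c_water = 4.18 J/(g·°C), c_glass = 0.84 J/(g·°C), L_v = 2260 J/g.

T_f ≈ 37.9 °C

Energy conservation, ΣQ = 0:
steam→water at 100 °C releases m L_v = 24.8·2260 = 56048; condensate cools 100→T: 24.8·4.18·(T − 100) = 103.66(T − 100); original water: 3645(T − 21.7); glass cup: 239·0.84·(T − 21.7) = 200.76(T − 21.7)
3949.4 T = 56048 + 10366 + 83452 = 149867
T ≈ 37.95 °C (< 100 °C, so full condensation is consistent).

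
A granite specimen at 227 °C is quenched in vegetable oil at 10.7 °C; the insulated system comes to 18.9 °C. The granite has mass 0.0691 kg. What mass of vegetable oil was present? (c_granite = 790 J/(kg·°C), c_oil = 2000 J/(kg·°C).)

m ≈ 0.693 kg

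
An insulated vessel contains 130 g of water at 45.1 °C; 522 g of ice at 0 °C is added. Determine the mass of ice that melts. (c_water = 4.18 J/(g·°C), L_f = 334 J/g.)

Cooling the water to 0 °C releases 130×4.18×45.1 = 24507 J.
Melting all 522 g of ice would need 522×334 = 174348 J.
Since 24507 < 174348 J, not all the ice melts; equilibrium is at 0 °C.
Mass melted = 24507/334 ≈ 73.38 g.

m_melted ≈ 73.4 g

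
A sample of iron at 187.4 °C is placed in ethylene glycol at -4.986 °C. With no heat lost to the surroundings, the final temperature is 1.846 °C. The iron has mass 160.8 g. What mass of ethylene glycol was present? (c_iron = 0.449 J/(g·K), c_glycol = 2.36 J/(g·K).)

m ≈ 831 g

|Q_iron| = |Q_glycol|:
160.8·0.449·(187.4 − 1.846) = m·2.36·(1.846 − (-4.986))
16.12 m = 13397  ⇒  m ≈ 830.9 g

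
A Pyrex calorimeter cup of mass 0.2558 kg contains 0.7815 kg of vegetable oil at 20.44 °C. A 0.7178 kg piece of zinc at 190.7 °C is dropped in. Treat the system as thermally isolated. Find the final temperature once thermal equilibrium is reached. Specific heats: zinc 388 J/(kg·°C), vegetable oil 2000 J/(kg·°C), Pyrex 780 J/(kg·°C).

Net heat exchanged in the isolated system is zero:
0.7178×388×(T − 190.7) + 0.7815×2000×(T − 20.44) + 0.2558×780×(T − 20.44) = 0
278.51(T − 190.7) + 1563(T − 20.44) + 199.52(T − 20.44) = 0
2041 T = 89137
T ≈ 43.67 °C

T_f ≈ 43.7 °C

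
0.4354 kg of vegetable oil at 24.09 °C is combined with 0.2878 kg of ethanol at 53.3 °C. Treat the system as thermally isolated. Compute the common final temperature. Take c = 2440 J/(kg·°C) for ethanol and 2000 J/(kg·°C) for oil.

T_f ≈ 37.1 °C

T_f is the heat-capacity-weighted average of the initial temperatures:
T_f = (702.23*53.3 + 870.8*24.09) / (702.23 + 870.8)
    = 58407 / 1573 ≈ 37.13 °C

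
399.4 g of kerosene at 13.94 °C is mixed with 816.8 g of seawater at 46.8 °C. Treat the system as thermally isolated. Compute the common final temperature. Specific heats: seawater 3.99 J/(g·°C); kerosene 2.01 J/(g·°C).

Conservation of energy gives ΣQ = 0:
816.8·3.99·(T − 46.8) + 399.4·2.01·(T − 13.94) = 0
3259(T − 46.8) + 802.79(T − 13.94) = 0
4061.8 T = 163714
T = 163714/4061.8 ≈ 40.31 °C

T_f ≈ 40.3 °C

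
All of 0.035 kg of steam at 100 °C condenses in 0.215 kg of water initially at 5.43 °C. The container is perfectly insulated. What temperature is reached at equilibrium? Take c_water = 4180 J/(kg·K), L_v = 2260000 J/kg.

T_f ≈ 94.4 °C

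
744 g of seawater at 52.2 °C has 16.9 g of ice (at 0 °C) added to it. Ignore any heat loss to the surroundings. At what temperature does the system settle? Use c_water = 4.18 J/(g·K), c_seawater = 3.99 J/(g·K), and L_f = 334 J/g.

T_f ≈ 49.1 °C

Sum of m c ΔT and latent-heat terms is zero:
fusion: m_ice L_f = 16.9×334 = 5644.6; meltwater 0→T: 16.9×4.18×T = 70.64 T; seawater cools: 744×3.99×(T − 52.2) = 2968.6(T − 52.2)
3039.2 T = 154959 − 5644.6 = 149314
T ≈ 49.13 °C (positive, so assuming full melt was valid).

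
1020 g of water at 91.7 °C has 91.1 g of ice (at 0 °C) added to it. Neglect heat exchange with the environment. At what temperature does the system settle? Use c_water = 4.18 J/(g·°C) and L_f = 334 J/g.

Taking heat into each body as positive, Σ m c ΔT = 0:
fusion: m_ice L_f = 91.1×334 = 30427; warm the meltwater: 380.8 T; water cools: 1020×4.18×(T − 91.7) = 4263.6(T − 91.7)
4644.4 T = 390972 − 30427 = 360545
T ≈ 77.63 °C — above 0 °C, consistent with complete melting.

T_f ≈ 77.6 °C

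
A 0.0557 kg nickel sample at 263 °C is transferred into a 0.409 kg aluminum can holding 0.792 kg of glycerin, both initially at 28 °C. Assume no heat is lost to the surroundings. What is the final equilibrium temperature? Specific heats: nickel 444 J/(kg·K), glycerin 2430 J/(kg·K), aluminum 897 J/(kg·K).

T_f ≈ 30.5 °C

Taking heat into each body as positive, Σ m c ΔT = 0:
0.0557*444*(T − 263) + 0.792*2430*(T − 28) + 0.409*897*(T − 28) = 0
(24.73 + 1924.6 + 366.87) T = 24.73*263 + 1924.6*28 + 366.87*28
T = 70664 / 2316.2 = 30.5 °C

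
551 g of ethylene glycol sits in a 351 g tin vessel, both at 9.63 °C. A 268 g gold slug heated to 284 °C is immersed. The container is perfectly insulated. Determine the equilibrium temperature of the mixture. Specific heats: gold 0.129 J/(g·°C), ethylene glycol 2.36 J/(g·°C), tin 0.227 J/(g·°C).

T_f ≈ 16.3 °C

Energy conservation, ΣQ = 0:
268×0.129×(T − 284) + 551×2.36×(T − 9.63) + 351×0.227×(T − 9.63) = 0
34.57(T − 284) + 1300.4(T − 9.63) + 79.68(T − 9.63) = 0
1414.6 T = 23108
T = 23108/1414.6 ≈ 16.34 °C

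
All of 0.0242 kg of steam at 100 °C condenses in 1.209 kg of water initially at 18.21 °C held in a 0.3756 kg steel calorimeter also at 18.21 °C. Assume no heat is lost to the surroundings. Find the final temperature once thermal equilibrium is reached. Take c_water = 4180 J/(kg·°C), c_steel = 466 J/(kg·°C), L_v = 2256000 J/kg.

Heat gained plus heat lost sum to zero:
latent heat released on condensation: 0.0242×2256000 = 54595; condensate cools 100→T: 0.0242×4180×(T − 100) = 101.16(T − 100); original water: 5053.6(T − 18.21); cup: 175.03(T − 18.21)
5329.8 T = 54595 + 10116 + 95214 = 159925
T ≈ 30.01 °C, under the boiling point, so the assumption holds.

T_f ≈ 30.0 °C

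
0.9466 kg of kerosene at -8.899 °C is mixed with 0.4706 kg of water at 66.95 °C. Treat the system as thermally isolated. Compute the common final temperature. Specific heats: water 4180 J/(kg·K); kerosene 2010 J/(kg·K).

T_f ≈ 29.7 °C

Taking heat into each body as positive, Σ m c ΔT = 0:
0.4706×4180×(T − 66.95) + 0.9466×2010×(T − (-8.899)) = 0
(1967.1 + 1902.7) T = 1967.1×66.95 + 1902.7×(-8.899)
T = 114766/3869.8 ≈ 29.66 °C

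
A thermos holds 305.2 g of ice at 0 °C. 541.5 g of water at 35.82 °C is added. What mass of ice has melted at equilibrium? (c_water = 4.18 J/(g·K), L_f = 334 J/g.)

Cooling the water to 0 °C releases 541.5×4.18×35.82 = 81077 J.
Melting all 305.2 g of ice would need 305.2×334 = 101937 J.
That's not enough to melt it all — equilibrium is at 0 °C with ice remaining.
Mass melted = 81077/334 ≈ 242.7 g.

m_melted ≈ 243 g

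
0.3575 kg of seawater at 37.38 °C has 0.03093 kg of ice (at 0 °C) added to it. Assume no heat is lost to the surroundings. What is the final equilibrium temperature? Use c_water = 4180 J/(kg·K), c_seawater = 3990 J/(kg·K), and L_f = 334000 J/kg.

T_f ≈ 27.6 °C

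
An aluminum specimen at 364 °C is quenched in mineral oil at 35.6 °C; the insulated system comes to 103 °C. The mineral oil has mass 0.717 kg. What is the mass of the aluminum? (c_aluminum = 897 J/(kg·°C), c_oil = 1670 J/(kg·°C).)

m ≈ 0.345 kg

|Q_aluminum| = |Q_oil|:
m×897×(364 − 103) = 0.717×1670×(103 − 35.6)
234117 m = 80704  ⇒  m ≈ 0.3447 kg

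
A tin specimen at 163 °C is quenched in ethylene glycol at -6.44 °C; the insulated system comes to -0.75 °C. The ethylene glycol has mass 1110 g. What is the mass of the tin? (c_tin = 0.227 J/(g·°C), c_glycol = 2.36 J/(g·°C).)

m ≈ 401 g

Heat lost by the tin = heat gained by the glycol:
m×0.227×(163 − -0.75) = 1110×2.36×(-0.75 − (-6.44))
37.17 m = 14906  ⇒  m ≈ 401 g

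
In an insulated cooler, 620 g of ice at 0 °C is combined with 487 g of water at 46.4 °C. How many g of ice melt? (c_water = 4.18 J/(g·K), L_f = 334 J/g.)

m_melted ≈ 283 g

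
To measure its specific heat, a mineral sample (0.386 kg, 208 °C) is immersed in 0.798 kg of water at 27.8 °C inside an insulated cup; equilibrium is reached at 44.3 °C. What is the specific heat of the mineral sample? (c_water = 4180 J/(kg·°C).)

Conservation of energy gives ΣQ = 0:
0.386·c·(44.3 − 208) + 0.798·4180·(44.3 − 27.8) = 0
-63.19 c = -55038
c = -55038/-63.19 ≈ 871 J/(kg·°C)

c ≈ 871 J/(kg·°C)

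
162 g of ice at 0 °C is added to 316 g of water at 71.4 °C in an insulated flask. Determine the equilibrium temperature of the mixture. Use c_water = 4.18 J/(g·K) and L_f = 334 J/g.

T_f ≈ 20.1 °C

Taking heat into each body as positive, Σ m c ΔT = 0:
fusion: m_ice L_f = 162·334 = 54108; warm the meltwater: 677.16 T; water cools: 316·4.18·(T − 71.4) = 1320.9(T − 71.4)
1998 T = 94311 − 54108 = 40203
T ≈ 20.12 °C — above 0 °C, consistent with complete melting.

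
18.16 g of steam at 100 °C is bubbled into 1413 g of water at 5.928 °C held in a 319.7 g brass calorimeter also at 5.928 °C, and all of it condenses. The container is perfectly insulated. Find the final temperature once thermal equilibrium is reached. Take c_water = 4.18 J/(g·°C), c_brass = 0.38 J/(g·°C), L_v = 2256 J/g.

T_f ≈ 13.8 °C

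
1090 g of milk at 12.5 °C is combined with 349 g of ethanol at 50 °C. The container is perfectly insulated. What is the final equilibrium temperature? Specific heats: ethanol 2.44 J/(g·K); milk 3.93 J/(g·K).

Set heat shed by the hot body equal to heat absorbed by the cold body:
349·2.44·(50 − T) = 1090·3.93·(T − 12.5)
851.56(50 − T) = 4283.7(T − 12.5)
5135.3 T = 96124  ⇒  T ≈ 18.72 °C

T_f ≈ 18.7 °C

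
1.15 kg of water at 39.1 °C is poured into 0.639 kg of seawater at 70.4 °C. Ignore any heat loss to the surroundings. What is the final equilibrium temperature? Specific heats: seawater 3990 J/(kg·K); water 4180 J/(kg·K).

T_f ≈ 49.9 °C

Heat gained plus heat lost sum to zero:
0.639·3990·(T − 70.4) + 1.15·4180·(T − 39.1) = 0
7356.6 T = 367446
T = 367446/7356.6 ≈ 49.95 °C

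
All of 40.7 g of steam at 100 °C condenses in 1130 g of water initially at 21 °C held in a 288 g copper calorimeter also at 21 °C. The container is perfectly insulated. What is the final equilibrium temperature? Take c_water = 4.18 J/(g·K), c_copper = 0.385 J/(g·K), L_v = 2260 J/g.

T_f ≈ 42.1 °C

Net heat exchanged in the isolated system is zero:
latent heat released on condensation: 40.7·2260 = 91982; condensate cools 100→T: 40.7·4.18·(T − 100) = 170.13(T − 100); original water: 4723.4(T − 21); cup: 110.88(T − 21)
5004.4 T = 91982 + 17013 + 101520 = 210514
T ≈ 42.07 °C (< 100 °C, so full condensation is consistent).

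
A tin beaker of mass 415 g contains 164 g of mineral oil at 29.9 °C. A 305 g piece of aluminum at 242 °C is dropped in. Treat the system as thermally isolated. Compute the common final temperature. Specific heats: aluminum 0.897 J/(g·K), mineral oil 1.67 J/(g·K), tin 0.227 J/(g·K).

T_f ≈ 120.3 °C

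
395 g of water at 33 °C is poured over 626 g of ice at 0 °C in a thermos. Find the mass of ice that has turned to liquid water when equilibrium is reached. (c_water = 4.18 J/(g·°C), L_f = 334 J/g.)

m_melted ≈ 163 g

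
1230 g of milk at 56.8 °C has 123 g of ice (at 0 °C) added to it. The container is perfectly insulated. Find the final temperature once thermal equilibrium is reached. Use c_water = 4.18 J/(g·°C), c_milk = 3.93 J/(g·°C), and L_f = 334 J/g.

T_f ≈ 43.7 °C

Heat gained plus heat lost sum to zero:
melt ice: 123·334 = 41082
  meltwater 0→T: 123·4.18·T = 514.14 T
  milk cools: 1230·3.93·(T − 56.8) = 4833.9(T − 56.8)
5348 T = 274566 − 41082 = 233484
T ≈ 43.66 °C — above 0 °C, consistent with complete melting.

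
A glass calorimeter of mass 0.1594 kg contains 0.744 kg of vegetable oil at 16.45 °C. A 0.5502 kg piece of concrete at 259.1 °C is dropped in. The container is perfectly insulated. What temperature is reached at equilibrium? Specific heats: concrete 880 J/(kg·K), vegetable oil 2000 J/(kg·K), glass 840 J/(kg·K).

With ΣQ=0 the equilibrium temperature is the m·c-weighted mean:
T_f = (484.18*259.1 + 1488*16.45 + 133.9*16.45) / (484.18 + 1488 + 133.9)
    = 152130 / 2106.1 ≈ 72.23 °C

T_f ≈ 72.2 °C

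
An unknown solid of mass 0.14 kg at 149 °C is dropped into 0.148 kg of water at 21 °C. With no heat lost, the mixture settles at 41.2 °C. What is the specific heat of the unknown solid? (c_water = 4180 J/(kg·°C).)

c ≈ 828 J/(kg·°C)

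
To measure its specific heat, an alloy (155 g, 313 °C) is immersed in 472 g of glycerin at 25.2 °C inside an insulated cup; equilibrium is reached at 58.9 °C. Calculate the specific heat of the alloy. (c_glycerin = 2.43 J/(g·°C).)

c ≈ 0.981 J/(g·°C)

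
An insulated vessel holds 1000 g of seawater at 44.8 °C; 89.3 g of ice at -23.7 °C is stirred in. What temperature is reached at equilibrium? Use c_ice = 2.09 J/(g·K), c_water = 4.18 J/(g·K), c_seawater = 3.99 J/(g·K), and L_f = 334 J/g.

T_f ≈ 33.1 °C

Taking heat into each body as positive, Σ m c ΔT = 0:
ice -23.7→0 °C: 89.3×2.09×23.7 = 4423.3; melt ice: 89.3×334 = 29826; warm the meltwater: 373.27 T; seawater cools: 1000×3.99×(T − 44.8) = 3990(T − 44.8)
4363.3 T = 178752 − 34249 = 144503
T ≈ 33.12 °C — above 0 °C, consistent with complete melting.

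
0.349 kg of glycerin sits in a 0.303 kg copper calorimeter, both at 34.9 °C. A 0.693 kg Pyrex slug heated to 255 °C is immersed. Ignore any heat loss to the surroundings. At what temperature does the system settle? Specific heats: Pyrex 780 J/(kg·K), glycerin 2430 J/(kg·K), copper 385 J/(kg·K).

T_f ≈ 113.9 °C

Let T be the final temperature. ΣQ_i = 0:
0.693×780×(T − 255) + 0.349×2430×(T − 34.9) + 0.303×385×(T − 34.9) = 0
540.54(T − 255) + 848.07(T − 34.9) + 116.66(T − 34.9) = 0
(540.54 + 848.07 + 116.66) T = 540.54×255 + 848.07×34.9 + 116.66×34.9
T = 171507/1505.3 ≈ 113.94 °C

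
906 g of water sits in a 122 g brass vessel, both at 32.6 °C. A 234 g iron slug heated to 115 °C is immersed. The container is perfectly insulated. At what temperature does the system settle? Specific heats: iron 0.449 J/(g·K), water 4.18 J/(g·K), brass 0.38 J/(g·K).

T_f ≈ 34.8 °C

Setting the total heat transfer to zero:
234×0.449×(T − 115) + 906×4.18×(T − 32.6) + 122×0.38×(T − 32.6) = 0
105.07(T − 115) + 3787.1(T − 32.6) + 46.36(T − 32.6) = 0
(105.07 + 3787.1 + 46.36) T = 105.07×115 + 3787.1×32.6 + 46.36×32.6
T = 137053/3938.5 ≈ 34.80 °C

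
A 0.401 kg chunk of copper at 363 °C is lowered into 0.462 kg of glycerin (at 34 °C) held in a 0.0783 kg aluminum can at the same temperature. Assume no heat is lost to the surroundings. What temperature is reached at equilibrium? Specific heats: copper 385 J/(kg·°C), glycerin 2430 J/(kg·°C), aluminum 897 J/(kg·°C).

T_f = Σ m_i c_i T_i / Σ m_i c_i:
T_f = (154.39*363 + 1122.7*34 + 70.24*34) / (154.39 + 1122.7 + 70.24)
    = 96600 / 1347.3 ≈ 71.70 °C

T_f ≈ 71.7 °C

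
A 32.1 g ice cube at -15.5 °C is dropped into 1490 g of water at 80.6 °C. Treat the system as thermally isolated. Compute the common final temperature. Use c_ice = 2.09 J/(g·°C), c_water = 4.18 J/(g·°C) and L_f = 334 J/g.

T_f ≈ 77.1 °C

Taking heat into each body as positive, Σ m c ΔT = 0:
warm ice to 0 °C: 32.1×2.09×(0 − (-15.5)) = 1039.9; melt ice: 32.1×334 = 10721; warm the meltwater: 134.18 T; water cools: 1490×4.18×(T − 80.6) = 6228.2(T − 80.6)
6362.4 T = 501993 − 11761 = 490232
T ≈ 77.05 °C — above 0 °C, consistent with complete melting.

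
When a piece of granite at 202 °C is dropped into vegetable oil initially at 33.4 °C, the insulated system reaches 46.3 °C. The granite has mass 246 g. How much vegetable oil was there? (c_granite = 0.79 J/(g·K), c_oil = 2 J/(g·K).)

m ≈ 1170 g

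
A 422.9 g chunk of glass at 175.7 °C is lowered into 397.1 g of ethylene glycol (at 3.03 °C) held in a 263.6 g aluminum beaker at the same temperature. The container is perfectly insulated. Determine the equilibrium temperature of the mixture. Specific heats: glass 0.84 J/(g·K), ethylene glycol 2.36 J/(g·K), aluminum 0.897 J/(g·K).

Setting the total heat transfer to zero:
422.9*0.84*(T − 175.7) + 397.1*2.36*(T − 3.03) + 263.6*0.897*(T − 3.03) = 0
1528.8 T = 65971
T ≈ 43.15 °C

T_f ≈ 43.2 °C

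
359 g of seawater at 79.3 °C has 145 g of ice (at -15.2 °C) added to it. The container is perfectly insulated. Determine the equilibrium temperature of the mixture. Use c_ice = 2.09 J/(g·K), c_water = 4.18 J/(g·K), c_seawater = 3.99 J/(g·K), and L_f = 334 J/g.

Energy balance with sensible and latent terms:
warm ice to 0 °C: 145·2.09·(0 − (-15.2)) = 4606.4
  latent heat to melt: 145·334 = 48430
  meltwater 0→T: 145·4.18·T = 606.1 T
  seawater cools: 359·3.99·(T − 79.3) = 1432.4(T − 79.3)
2038.5 T = 113590 − 53036 = 60554
T ≈ 29.70 °C. Since T > 0 °C, the all-ice-melts assumption holds.

T_f ≈ 29.7 °C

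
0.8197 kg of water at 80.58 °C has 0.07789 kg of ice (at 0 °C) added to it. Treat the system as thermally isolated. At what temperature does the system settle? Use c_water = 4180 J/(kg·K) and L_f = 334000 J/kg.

T_f ≈ 66.7 °C

Conservation of energy gives ΣQ = 0:
latent heat to melt: 0.07789×334000 = 26015
  meltwater 0→T: 0.07789×4180×T = 325.58 T
  water cools: 0.8197×4180×(T − 80.58) = 3426.3(T − 80.58)
3751.9 T = 276095 − 26015 = 250080
T ≈ 66.65 °C. Since T > 0 °C, the all-ice-melts assumption holds.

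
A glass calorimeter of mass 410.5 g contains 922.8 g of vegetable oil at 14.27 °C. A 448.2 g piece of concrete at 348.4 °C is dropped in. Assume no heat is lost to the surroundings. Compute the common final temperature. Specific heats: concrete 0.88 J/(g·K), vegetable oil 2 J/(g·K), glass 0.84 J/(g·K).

T_f ≈ 65.3 °C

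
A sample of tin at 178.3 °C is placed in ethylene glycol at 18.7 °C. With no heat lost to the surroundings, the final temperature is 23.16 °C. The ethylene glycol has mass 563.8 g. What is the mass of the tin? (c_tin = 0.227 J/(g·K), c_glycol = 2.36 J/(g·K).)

Taking heat into each body as positive, Σ m c ΔT = 0:
m·0.227·(23.16 − 178.3) + 563.8·2.36·(23.16 − 18.7) = 0
-35.22 m = -5934.3
m = -5934.3/-35.22 ≈ 168.5 g

m ≈ 169 g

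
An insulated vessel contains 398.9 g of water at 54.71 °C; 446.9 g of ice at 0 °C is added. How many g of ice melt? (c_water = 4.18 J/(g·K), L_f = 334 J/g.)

Water can give up m c ΔT = 398.9·4.18·54.71 = 91224 J before reaching 0 °C.
Fully melting the ice requires m_ice L_f = 446.9·334 = 149265 J.
Since 91224 < 149265 J, not all the ice melts; equilibrium is at 0 °C.
m_melt = 91224 / L_f = 273.1 g.

m_melted ≈ 273 g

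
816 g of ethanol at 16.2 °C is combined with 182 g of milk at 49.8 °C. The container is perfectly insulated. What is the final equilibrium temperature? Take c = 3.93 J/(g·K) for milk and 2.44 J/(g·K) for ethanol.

T_f ≈ 25.1 °C

Heat lost by the milk equals heat gained by the ethanol:
182×3.93×(49.8 − T) = 816×2.44×(T − 16.2)
715.26(49.8 − T) = 1991(T − 16.2)
2706.3 T = 67875  ⇒  T ≈ 25.08 °C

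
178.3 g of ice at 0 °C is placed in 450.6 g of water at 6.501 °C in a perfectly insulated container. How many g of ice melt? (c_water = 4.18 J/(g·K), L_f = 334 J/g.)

Cooling the water to 0 °C releases 450.6·4.18·6.501 = 12245 J.
To melt every bit of ice: 178.3·334 = 59552 J.
That's not enough to melt it all — equilibrium is at 0 °C with ice remaining.
m_melt = 12245 / L_f = 36.66 g.

m_melted ≈ 36.7 g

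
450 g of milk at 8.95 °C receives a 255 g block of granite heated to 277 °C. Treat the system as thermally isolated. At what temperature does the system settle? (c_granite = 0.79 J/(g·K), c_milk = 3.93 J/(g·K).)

T_f ≈ 36.4 °C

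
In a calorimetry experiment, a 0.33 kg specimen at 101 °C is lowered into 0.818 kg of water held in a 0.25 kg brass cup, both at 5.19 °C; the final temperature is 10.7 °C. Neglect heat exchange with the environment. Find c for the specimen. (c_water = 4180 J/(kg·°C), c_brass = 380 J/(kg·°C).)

Conservation of energy gives ΣQ = 0:
0.33×c×(10.7 − 101) + 0.818×4180×(10.7 − 5.19) + 0.25×380×(10.7 − 5.19) = 0
-29.8 c = -19363
c = -19363/-29.8 ≈ 649.8 J/(kg·°C)

c ≈ 650 J/(kg·°C)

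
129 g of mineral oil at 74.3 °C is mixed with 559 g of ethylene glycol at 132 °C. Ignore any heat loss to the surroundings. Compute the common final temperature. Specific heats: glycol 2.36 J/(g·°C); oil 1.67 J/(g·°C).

T_f ≈ 123.9 °C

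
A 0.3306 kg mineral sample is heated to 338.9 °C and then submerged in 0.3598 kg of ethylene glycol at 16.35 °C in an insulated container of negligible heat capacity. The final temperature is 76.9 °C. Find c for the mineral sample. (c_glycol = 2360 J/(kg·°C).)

c ≈ 594 J/(kg·°C)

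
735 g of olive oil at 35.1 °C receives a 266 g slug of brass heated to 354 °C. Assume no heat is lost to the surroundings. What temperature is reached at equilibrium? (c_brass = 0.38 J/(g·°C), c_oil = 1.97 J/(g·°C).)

Conservation of energy gives ΣQ = 0:
266×0.38×(T − 354) + 735×1.97×(T − 35.1) = 0
(101.08 + 1448) T = 101.08×354 + 1448×35.1
T = 86605 / 1549 = 55.9 °C

T_f ≈ 55.9 °C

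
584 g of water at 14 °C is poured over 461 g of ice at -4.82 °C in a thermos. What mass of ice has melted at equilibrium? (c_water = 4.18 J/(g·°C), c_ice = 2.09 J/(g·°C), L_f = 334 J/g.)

Water can give up m c ΔT = 584·4.18·14 = 34176 J before reaching 0 °C.
Of that, 461·2.09·4.82 = 4644 J goes to bring the ice to 0 °C, leaving 29532 J.
Melting all 461 g of ice would need 461·334 = 153974 J.
Since 29532 < 153974 J, not all the ice melts; equilibrium is at 0 °C.
m_melted·334 = 29532  ⇒  m_melted ≈ 88.42 g.

m_melted ≈ 88.4 g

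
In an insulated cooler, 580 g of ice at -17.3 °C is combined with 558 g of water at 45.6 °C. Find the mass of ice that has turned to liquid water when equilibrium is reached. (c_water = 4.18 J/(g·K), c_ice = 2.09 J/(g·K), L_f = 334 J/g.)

m_melted ≈ 256 g

Heat available from the water dropping to 0 °C: 558·4.18·45.6 = 106359 J.
Of that, 580·2.09·17.3 = 20971 J goes to bring the ice to 0 °C, leaving 85388 J.
Fully melting the ice requires m_ice L_f = 580·334 = 193720 J.
Since 85388 < 193720 J, not all the ice melts; equilibrium is at 0 °C.
m_melted·334 = 85388  ⇒  m_melted ≈ 255.7 g.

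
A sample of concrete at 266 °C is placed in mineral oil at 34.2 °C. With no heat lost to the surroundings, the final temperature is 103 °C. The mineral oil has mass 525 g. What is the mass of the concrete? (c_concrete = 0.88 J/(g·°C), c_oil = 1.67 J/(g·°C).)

m ≈ 421 g

Taking heat into each body as positive, Σ m c ΔT = 0:
m·0.88·(103 − 266) + 525·1.67·(103 − 34.2) = 0
-143.44 m = -60320
m = -60320/-143.44 ≈ 420.5 g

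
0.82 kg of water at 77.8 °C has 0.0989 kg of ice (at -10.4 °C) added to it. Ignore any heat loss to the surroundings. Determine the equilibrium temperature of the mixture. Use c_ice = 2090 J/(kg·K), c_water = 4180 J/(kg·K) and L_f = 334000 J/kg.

T_f ≈ 60.3 °C

Energy conservation, ΣQ = 0:
ice -10.4→0 °C: 0.0989·2090·10.4 = 2149.7; latent heat to melt: 0.0989·334000 = 33033; warm the meltwater: 413.4 T; water cools: 0.82·4180·(T − 77.8) = 3427.6(T − 77.8)
3841 T = 266667 − 35182 = 231485
T ≈ 60.27 °C. Since T > 0 °C, the all-ice-melts assumption holds.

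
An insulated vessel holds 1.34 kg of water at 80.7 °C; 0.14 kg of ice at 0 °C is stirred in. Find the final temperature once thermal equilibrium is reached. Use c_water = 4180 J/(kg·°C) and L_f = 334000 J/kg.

T_f ≈ 65.5 °C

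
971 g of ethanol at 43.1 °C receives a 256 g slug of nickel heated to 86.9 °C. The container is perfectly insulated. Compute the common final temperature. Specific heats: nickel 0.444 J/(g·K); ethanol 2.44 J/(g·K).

With ΣQ=0 the equilibrium temperature is the m·c-weighted mean:
T_f = (113.66*86.9 + 2369.2*43.1) / (113.66 + 2369.2)
    = 111992 / 2482.9 ≈ 45.11 °C

T_f ≈ 45.1 °C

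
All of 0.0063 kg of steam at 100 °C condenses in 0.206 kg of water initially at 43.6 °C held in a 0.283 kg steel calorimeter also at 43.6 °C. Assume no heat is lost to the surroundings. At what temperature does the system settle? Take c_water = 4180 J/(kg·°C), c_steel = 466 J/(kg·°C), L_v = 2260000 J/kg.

T_f ≈ 59.0 °C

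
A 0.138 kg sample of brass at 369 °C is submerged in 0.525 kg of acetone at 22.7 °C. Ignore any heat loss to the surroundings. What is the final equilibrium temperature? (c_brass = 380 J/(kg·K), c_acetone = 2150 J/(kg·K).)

Taking heat into each body as positive, Σ m c ΔT = 0:
0.138*380*(T − 369) + 0.525*2150*(T − 22.7) = 0
1181.2 T = 44973
T ≈ 38.07 °C

T_f ≈ 38.1 °C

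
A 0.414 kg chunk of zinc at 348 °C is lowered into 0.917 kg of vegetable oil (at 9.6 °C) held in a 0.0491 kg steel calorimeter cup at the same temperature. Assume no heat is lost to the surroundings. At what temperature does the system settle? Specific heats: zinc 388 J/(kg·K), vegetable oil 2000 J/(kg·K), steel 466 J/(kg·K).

T_f ≈ 36.5 °C

Heat gained plus heat lost sum to zero:
0.414×388×(T − 348) + 0.917×2000×(T − 9.6) + 0.0491×466×(T − 9.6) = 0
2017.5 T = 73726
T = 73726/2017.5 ≈ 36.54 °C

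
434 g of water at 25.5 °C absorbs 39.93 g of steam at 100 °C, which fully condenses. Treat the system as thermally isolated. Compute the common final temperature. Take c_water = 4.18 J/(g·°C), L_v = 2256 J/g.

Taking heat into each body as positive, Σ m c ΔT = 0:
latent heat released on condensation: 39.93·2256 = 90082; condensate cools 100→T: 39.93·4.18·(T − 100) = 166.91(T − 100); original water: 1814.1(T − 25.5)
1981 T = 90082 + 16691 + 46260 = 153033
T ≈ 77.25 °C — below 100 °C, confirming all the steam condensed.

T_f ≈ 77.2 °C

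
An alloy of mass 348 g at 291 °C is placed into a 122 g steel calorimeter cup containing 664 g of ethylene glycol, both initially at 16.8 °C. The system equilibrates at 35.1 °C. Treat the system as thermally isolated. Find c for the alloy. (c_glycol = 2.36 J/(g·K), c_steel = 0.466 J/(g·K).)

c ≈ 0.334 J/(g·K)

Heat gained plus heat lost sum to zero:
348·c·(35.1 − 291) + 664·2.36·(35.1 − 16.8) + 122·0.466·(35.1 − 16.8) = 0
-89053 c = -29717
c = -29717/-89053 ≈ 0.3337 J/(g·K)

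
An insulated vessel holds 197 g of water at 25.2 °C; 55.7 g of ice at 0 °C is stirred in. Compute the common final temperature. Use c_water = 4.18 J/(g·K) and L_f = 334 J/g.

T_f ≈ 2.0 °C

Sum of m c ΔT and latent-heat terms is zero:
latent heat to melt: 55.7·334 = 18604
  warm the meltwater: 232.83 T
  water: 823.46(T − 25.2)
1056.3 T = 20751 − 18604 = 2147.4
T ≈ 2.03 °C (positive, so assuming full melt was valid).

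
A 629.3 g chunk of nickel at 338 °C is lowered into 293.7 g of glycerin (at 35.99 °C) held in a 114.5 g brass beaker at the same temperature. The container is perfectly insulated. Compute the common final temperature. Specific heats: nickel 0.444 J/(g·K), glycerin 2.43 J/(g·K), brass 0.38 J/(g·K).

Taking heat into each body as positive, Σ m c ΔT = 0:
629.3×0.444×(T − 338) + 293.7×2.43×(T − 35.99) + 114.5×0.38×(T − 35.99) = 0
1036.6 T = 121692
T ≈ 117.39 °C

T_f ≈ 117.4 °C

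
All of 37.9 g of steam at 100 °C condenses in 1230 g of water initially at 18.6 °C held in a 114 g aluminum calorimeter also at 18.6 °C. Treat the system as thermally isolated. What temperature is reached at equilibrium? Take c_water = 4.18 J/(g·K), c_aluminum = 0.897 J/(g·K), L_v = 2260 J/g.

Let T be the final temperature. ΣQ_i = 0:
condense steam: −37.9×2260 = −85654; condensate cools 100→T: 37.9×4.18×(T − 100) = 158.42(T − 100); original water: 5141.4(T − 18.6); aluminum cup: 114×0.897×(T − 18.6) = 102.26(T − 18.6)
5402.1 T = 85654 + 15842 + 97532 = 199028
T ≈ 36.84 °C — below 100 °C, confirming all the steam condensed.

T_f ≈ 36.8 °C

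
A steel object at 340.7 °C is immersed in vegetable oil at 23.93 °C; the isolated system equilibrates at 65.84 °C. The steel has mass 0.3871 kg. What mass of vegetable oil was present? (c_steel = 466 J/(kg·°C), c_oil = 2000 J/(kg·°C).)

m ≈ 0.592 kg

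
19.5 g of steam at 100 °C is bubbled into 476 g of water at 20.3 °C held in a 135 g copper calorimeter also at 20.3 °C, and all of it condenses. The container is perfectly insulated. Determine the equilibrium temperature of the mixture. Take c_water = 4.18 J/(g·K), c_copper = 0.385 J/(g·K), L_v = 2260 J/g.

Conservation of energy gives ΣQ = 0:
condense steam: −19.5×2260 = −44070; condensate cools 100→T: 19.5×4.18×(T − 100) = 81.51(T − 100); water warms: 476×4.18×(T − 20.3) = 1989.7(T − 20.3); copper cup: 135×0.385×(T − 20.3) = 51.98(T − 20.3)
2123.2 T = 44070 + 8151 + 41446 = 93667
T ≈ 44.12 °C, under the boiling point, so the assumption holds.

T_f ≈ 44.1 °C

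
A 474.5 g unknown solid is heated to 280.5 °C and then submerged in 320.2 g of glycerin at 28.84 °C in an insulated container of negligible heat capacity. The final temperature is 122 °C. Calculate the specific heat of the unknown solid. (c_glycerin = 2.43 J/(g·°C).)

c ≈ 0.964 J/(g·°C)

Taking heat into each body as positive, Σ m c ΔT = 0:
474.5×c×(122 − 280.5) + 320.2×2.43×(122 − 28.84) = 0
-75208 c = -72486
c = -72486/-75208 ≈ 0.9638 J/(g·°C)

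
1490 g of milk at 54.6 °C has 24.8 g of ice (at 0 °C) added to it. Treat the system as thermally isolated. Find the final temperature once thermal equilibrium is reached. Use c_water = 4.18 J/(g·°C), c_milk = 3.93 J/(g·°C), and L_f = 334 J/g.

Sum of m c ΔT and latent-heat terms is zero:
fusion: m_ice L_f = 24.8×334 = 8283.2; meltwater 0→T: 24.8×4.18×T = 103.66 T; milk: 5855.7(T − 54.6)
5959.4 T = 319721 − 8283.2 = 311438
T ≈ 52.26 °C (positive, so assuming full melt was valid).

T_f ≈ 52.3 °C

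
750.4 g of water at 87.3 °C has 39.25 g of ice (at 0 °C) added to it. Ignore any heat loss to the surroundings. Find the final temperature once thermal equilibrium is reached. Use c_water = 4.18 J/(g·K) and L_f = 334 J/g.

T_f ≈ 79.0 °C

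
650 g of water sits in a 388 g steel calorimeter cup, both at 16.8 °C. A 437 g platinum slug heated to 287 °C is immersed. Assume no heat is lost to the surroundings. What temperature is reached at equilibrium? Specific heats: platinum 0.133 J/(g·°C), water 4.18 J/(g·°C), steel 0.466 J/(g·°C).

T_f ≈ 22.1 °C

Taking heat into each body as positive, Σ m c ΔT = 0:
437*0.133*(T − 287) + 650*4.18*(T − 16.8) + 388*0.466*(T − 16.8) = 0
2955.9 T = 65364
T ≈ 22.11 °C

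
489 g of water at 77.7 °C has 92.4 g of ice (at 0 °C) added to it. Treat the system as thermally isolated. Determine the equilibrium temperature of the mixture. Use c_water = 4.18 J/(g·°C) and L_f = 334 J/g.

T_f ≈ 52.7 °C

Net heat exchanged in the isolated system is zero:
fusion: m_ice L_f = 92.4·334 = 30862
  meltwater 0→T: 92.4·4.18·T = 386.23 T
  water cools: 489·4.18·(T − 77.7) = 2044(T − 77.7)
2430.3 T = 158820 − 30862 = 127959
T ≈ 52.65 °C — above 0 °C, consistent with complete melting.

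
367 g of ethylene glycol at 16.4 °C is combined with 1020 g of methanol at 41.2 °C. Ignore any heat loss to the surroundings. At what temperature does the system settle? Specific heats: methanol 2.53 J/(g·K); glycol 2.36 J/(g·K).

With ΣQ=0 the equilibrium temperature is the m·c-weighted mean:
T_f = (2580.6·41.2 + 866.12·16.4) / (2580.6 + 866.12)
    = 120525 / 3446.7 ≈ 34.97 °C

T_f ≈ 35.0 °C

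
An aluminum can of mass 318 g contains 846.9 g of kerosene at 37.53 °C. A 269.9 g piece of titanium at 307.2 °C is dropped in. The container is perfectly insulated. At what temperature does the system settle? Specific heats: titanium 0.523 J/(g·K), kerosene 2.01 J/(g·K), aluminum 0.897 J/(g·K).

T_f ≈ 55.4 °C

Heat gained plus heat lost sum to zero:
269.9·0.523·(T − 307.2) + 846.9·2.01·(T − 37.53) + 318·0.897·(T − 37.53) = 0
2128.7 T = 117955
T = 117955 / 2128.7 = 55.4 °C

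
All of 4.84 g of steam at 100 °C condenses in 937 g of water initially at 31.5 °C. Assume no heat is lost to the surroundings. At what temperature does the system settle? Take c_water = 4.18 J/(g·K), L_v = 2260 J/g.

Setting the total heat transfer to zero:
latent heat released on condensation: 4.84·2260 = 10938; condensed water 100 °C→T: 20.23(T − 100); water warms: 937·4.18·(T − 31.5) = 3916.7(T − 31.5)
3936.9 T = 10938 + 2023.1 + 123375 = 136336
T ≈ 34.63 °C (< 100 °C, so full condensation is consistent).

T_f ≈ 34.6 °C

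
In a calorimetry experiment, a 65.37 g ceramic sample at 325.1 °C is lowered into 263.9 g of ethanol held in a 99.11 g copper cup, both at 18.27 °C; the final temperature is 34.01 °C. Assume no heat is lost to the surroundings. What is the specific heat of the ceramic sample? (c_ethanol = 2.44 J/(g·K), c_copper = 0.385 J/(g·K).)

c ≈ 0.564 J/(g·K)

Net heat exchanged in the isolated system is zero:
65.37·c·(34.01 − 325.1) + 263.9·2.44·(34.01 − 18.27) + 99.11·0.385·(34.01 − 18.27) = 0
-19029 c = -10736
c = -10736/-19029 ≈ 0.5642 J/(g·K)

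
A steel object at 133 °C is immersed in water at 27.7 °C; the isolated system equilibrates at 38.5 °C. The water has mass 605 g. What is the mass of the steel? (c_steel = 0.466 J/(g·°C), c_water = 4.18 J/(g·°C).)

|Q_steel| = |Q_water|:
m×0.466×(133 − 38.5) = 605×4.18×(38.5 − 27.7)
44.04 m = 27312  ⇒  m ≈ 620.2 g

m ≈ 620 g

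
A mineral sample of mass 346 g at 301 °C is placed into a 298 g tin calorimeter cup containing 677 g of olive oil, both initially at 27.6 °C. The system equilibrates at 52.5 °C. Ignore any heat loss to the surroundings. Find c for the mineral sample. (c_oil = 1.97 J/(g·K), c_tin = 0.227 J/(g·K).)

c ≈ 0.406 J/(g·K)

Conservation of energy gives ΣQ = 0:
346×c×(52.5 − 301) + 677×1.97×(52.5 − 27.6) + 298×0.227×(52.5 − 27.6) = 0
-85981 c = -34893
c = -34893/-85981 ≈ 0.4058 J/(g·K)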